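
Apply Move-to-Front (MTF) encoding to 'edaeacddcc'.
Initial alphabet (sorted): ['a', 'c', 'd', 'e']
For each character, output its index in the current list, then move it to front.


MTF encoding:
'e': index 3 in ['a', 'c', 'd', 'e'] -> ['e', 'a', 'c', 'd']
'd': index 3 in ['e', 'a', 'c', 'd'] -> ['d', 'e', 'a', 'c']
'a': index 2 in ['d', 'e', 'a', 'c'] -> ['a', 'd', 'e', 'c']
'e': index 2 in ['a', 'd', 'e', 'c'] -> ['e', 'a', 'd', 'c']
'a': index 1 in ['e', 'a', 'd', 'c'] -> ['a', 'e', 'd', 'c']
'c': index 3 in ['a', 'e', 'd', 'c'] -> ['c', 'a', 'e', 'd']
'd': index 3 in ['c', 'a', 'e', 'd'] -> ['d', 'c', 'a', 'e']
'd': index 0 in ['d', 'c', 'a', 'e'] -> ['d', 'c', 'a', 'e']
'c': index 1 in ['d', 'c', 'a', 'e'] -> ['c', 'd', 'a', 'e']
'c': index 0 in ['c', 'd', 'a', 'e'] -> ['c', 'd', 'a', 'e']


Output: [3, 3, 2, 2, 1, 3, 3, 0, 1, 0]


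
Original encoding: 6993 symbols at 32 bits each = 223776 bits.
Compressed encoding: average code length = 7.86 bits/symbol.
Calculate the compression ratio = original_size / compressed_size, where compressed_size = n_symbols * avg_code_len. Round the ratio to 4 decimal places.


original_size = n_symbols * orig_bits = 6993 * 32 = 223776 bits
compressed_size = n_symbols * avg_code_len = 6993 * 7.86 = 54964.98 bits
ratio = original_size / compressed_size = 223776 / 54964.98 = 4.0712

Compression ratio = 4.0712


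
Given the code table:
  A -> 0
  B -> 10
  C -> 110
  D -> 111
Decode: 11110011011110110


Decoding:
111 -> D
10 -> B
0 -> A
110 -> C
111 -> D
10 -> B
110 -> C


Result: DBACDBC


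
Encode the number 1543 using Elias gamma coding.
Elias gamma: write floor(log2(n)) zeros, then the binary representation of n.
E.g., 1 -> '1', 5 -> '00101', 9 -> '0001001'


num_bits = floor(log2(1543)) + 1 = 11
leading_zeros = num_bits - 1 = 10
binary(1543) = 11000000111

Elias gamma(1543) = '0000000000' + '11000000111' = 000000000011000000111 (21 bits)


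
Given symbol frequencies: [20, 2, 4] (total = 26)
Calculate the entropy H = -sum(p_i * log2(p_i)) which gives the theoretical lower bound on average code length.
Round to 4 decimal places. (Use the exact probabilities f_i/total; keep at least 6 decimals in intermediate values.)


Per-symbol terms -p_i * log2(p_i) with p_i = f_i/26:
  p = 20/26 = 0.769231: log2(p) = -0.378512, -p*log2(p) = 0.291163
  p = 2/26 = 0.076923: log2(p) = -3.700440, -p*log2(p) = 0.284649
  p = 4/26 = 0.153846: log2(p) = -2.700440, -p*log2(p) = 0.415452
H = 0.291163 + 0.284649 + 0.415452 = 0.991264

H = 0.9913 bits/symbol


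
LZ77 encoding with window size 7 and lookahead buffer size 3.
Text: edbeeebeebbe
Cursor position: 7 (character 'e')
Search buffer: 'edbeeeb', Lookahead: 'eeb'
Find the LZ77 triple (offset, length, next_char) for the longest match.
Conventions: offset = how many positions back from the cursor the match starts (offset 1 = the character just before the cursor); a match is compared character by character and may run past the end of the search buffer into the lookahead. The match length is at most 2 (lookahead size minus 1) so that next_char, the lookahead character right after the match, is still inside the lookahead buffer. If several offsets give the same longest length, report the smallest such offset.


Try each offset into the search buffer:
  offset=1 (pos 6, char 'b'): match length 0
  offset=2 (pos 5, char 'e'): match length 1
  offset=3 (pos 4, char 'e'): match length 2
  offset=4 (pos 3, char 'e'): match length 2
  offset=5 (pos 2, char 'b'): match length 0
  offset=6 (pos 1, char 'd'): match length 0
  offset=7 (pos 0, char 'e'): match length 1
Longest match has length 2, found at offsets 3, 4; take the smallest, offset 3.
next_char = character at position 7 + 2 = 9 -> 'b'

Best match: offset=3, length=2 (matching 'ee' starting at position 4)
LZ77 triple: (3, 2, 'b')


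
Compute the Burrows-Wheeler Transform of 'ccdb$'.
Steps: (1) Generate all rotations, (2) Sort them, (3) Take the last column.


Rotations (sorted):
  0: $ccdb -> last char: b
  1: b$ccd -> last char: d
  2: ccdb$ -> last char: $
  3: cdb$c -> last char: c
  4: db$cc -> last char: c


BWT = bd$cc


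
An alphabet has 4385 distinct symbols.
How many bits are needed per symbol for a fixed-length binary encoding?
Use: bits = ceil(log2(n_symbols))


log2(4385) = 12.0984
Bracket: 2^12 = 4096 < 4385 <= 2^13 = 8192
So ceil(log2(4385)) = 13

bits = ceil(log2(4385)) = ceil(12.0984) = 13 bits


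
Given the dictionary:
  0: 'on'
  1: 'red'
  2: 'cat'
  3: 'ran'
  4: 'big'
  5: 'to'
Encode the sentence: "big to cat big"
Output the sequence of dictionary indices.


Look up each word in the dictionary:
  'big' -> 4
  'to' -> 5
  'cat' -> 2
  'big' -> 4

Encoded: [4, 5, 2, 4]


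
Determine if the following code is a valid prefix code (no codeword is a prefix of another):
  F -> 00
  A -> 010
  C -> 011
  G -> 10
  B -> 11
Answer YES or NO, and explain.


Checking each pair (does one codeword prefix another?):
  F='00' vs A='010': no prefix
  F='00' vs C='011': no prefix
  F='00' vs G='10': no prefix
  F='00' vs B='11': no prefix
  A='010' vs F='00': no prefix
  A='010' vs C='011': no prefix
  A='010' vs G='10': no prefix
  A='010' vs B='11': no prefix
  C='011' vs F='00': no prefix
  C='011' vs A='010': no prefix
  C='011' vs G='10': no prefix
  C='011' vs B='11': no prefix
  G='10' vs F='00': no prefix
  G='10' vs A='010': no prefix
  G='10' vs C='011': no prefix
  G='10' vs B='11': no prefix
  B='11' vs F='00': no prefix
  B='11' vs A='010': no prefix
  B='11' vs C='011': no prefix
  B='11' vs G='10': no prefix
No violation found over all pairs.

YES -- this is a valid prefix code. No codeword is a prefix of any other codeword.


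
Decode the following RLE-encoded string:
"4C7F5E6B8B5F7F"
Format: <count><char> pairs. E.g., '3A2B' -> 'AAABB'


Expanding each <count><char> pair:
  4C -> 'CCCC'
  7F -> 'FFFFFFF'
  5E -> 'EEEEE'
  6B -> 'BBBBBB'
  8B -> 'BBBBBBBB'
  5F -> 'FFFFF'
  7F -> 'FFFFFFF'

Decoded = CCCCFFFFFFFEEEEEBBBBBBBBBBBBBBFFFFFFFFFFFF


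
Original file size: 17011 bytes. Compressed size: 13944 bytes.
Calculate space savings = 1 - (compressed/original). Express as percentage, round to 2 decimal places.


ratio = compressed/original = 13944/17011 = 0.819705
savings = 1 - ratio = 1 - 0.819705 = 0.180295
as a percentage: 0.180295 * 100 = 18.03%

Space savings = 1 - 13944/17011 = 18.03%


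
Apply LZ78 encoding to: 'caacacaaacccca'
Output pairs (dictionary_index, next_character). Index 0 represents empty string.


LZ78 encoding steps:
Dictionary: {0: ''}
Step 1: w='' (idx 0), next='c' -> output (0, 'c'), add 'c' as idx 1
Step 2: w='' (idx 0), next='a' -> output (0, 'a'), add 'a' as idx 2
Step 3: w='a' (idx 2), next='c' -> output (2, 'c'), add 'ac' as idx 3
Step 4: w='ac' (idx 3), next='a' -> output (3, 'a'), add 'aca' as idx 4
Step 5: w='a' (idx 2), next='a' -> output (2, 'a'), add 'aa' as idx 5
Step 6: w='c' (idx 1), next='c' -> output (1, 'c'), add 'cc' as idx 6
Step 7: w='cc' (idx 6), next='a' -> output (6, 'a'), add 'cca' as idx 7


Encoded: [(0, 'c'), (0, 'a'), (2, 'c'), (3, 'a'), (2, 'a'), (1, 'c'), (6, 'a')]


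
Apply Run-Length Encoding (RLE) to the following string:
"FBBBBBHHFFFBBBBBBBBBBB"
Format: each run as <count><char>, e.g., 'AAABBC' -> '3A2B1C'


Scanning runs left to right:
  i=0: run of 'F' x 1 -> '1F'
  i=1: run of 'B' x 5 -> '5B'
  i=6: run of 'H' x 2 -> '2H'
  i=8: run of 'F' x 3 -> '3F'
  i=11: run of 'B' x 11 -> '11B'

RLE = 1F5B2H3F11B


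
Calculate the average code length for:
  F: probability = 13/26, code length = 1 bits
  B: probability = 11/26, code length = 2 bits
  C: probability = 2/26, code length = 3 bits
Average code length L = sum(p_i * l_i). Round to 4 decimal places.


Weighted contributions p_i * l_i:
  F: (13/26) * 1 = 13/26
  B: (11/26) * 2 = 22/26
  C: (2/26) * 3 = 6/26
Sum = (13 + 22 + 6)/26 = 41/26

L = 41/26 = 1.5769 bits/symbol


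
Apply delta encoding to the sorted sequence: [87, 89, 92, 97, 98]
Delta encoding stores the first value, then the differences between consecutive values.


First value: 87
Deltas:
  89 - 87 = 2
  92 - 89 = 3
  97 - 92 = 5
  98 - 97 = 1


Delta encoded: [87, 2, 3, 5, 1]


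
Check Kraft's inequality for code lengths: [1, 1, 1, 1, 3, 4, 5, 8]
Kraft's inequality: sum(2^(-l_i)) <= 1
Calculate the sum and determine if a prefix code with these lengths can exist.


Sum = 2^(-1) + 2^(-1) + 2^(-1) + 2^(-1) + 2^(-3) + 2^(-4) + 2^(-5) + 2^(-8)
    = 0.5 + 0.5 + 0.5 + 0.5 + 0.125 + 0.0625 + 0.03125 + 0.00390625
    = 569/256 = 2.22265625
Since 2.22265625 > 1, Kraft's inequality is NOT satisfied.
A prefix code with these lengths CANNOT exist.

Kraft sum = 2.22265625. Not satisfied.


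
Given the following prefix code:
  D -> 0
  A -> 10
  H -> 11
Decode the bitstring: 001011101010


Decoding step by step:
Bits 0 -> D
Bits 0 -> D
Bits 10 -> A
Bits 11 -> H
Bits 10 -> A
Bits 10 -> A
Bits 10 -> A


Decoded message: DDAHAAA


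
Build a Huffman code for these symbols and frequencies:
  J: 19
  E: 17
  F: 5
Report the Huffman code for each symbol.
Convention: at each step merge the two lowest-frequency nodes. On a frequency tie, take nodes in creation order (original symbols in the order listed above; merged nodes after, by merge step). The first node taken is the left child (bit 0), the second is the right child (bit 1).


Huffman tree construction:
Step 1: Merge F(5) + E(17) = 22
Step 2: Merge J(19) + (F+E)(22) = 41
Read each symbol's code off the tree from the root (left child = 0, right child = 1).

Codes:
  J: 0 (length 1)
  E: 11 (length 2)
  F: 10 (length 2)
Average code length: 63/41 = 1.5366 bits/symbol


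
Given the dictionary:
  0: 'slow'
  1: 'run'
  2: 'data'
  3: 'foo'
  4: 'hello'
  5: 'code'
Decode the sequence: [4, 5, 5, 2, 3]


Look up each index in the dictionary:
  4 -> 'hello'
  5 -> 'code'
  5 -> 'code'
  2 -> 'data'
  3 -> 'foo'

Decoded: "hello code code data foo"


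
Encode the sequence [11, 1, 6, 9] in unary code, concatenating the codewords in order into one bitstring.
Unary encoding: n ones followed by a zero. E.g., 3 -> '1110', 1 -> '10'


Encode each number as n ones followed by a terminating 0:
  11 -> 111111111110 (12 bits)
  1 -> 10 (2 bits)
  6 -> 1111110 (7 bits)
  9 -> 1111111110 (10 bits)
Total length = 12 + 2 + 7 + 10 = 31 bits.

Unary([11, 1, 6, 9]) = 1111111111101011111101111111110 (31 bits)


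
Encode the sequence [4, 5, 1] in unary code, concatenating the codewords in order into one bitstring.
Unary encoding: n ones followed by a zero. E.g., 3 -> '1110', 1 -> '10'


Encode each number as n ones followed by a terminating 0:
  4 -> 11110 (5 bits)
  5 -> 111110 (6 bits)
  1 -> 10 (2 bits)
Total length = 5 + 6 + 2 = 13 bits.

Unary([4, 5, 1]) = 1111011111010 (13 bits)


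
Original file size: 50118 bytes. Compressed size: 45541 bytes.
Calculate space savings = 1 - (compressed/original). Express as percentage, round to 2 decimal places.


ratio = compressed/original = 45541/50118 = 0.908676
savings = 1 - ratio = 1 - 0.908676 = 0.091324
as a percentage: 0.091324 * 100 = 9.13%

Space savings = 1 - 45541/50118 = 9.13%


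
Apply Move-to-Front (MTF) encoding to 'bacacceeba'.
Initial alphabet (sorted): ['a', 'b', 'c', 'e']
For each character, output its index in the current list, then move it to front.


MTF encoding:
'b': index 1 in ['a', 'b', 'c', 'e'] -> ['b', 'a', 'c', 'e']
'a': index 1 in ['b', 'a', 'c', 'e'] -> ['a', 'b', 'c', 'e']
'c': index 2 in ['a', 'b', 'c', 'e'] -> ['c', 'a', 'b', 'e']
'a': index 1 in ['c', 'a', 'b', 'e'] -> ['a', 'c', 'b', 'e']
'c': index 1 in ['a', 'c', 'b', 'e'] -> ['c', 'a', 'b', 'e']
'c': index 0 in ['c', 'a', 'b', 'e'] -> ['c', 'a', 'b', 'e']
'e': index 3 in ['c', 'a', 'b', 'e'] -> ['e', 'c', 'a', 'b']
'e': index 0 in ['e', 'c', 'a', 'b'] -> ['e', 'c', 'a', 'b']
'b': index 3 in ['e', 'c', 'a', 'b'] -> ['b', 'e', 'c', 'a']
'a': index 3 in ['b', 'e', 'c', 'a'] -> ['a', 'b', 'e', 'c']


Output: [1, 1, 2, 1, 1, 0, 3, 0, 3, 3]


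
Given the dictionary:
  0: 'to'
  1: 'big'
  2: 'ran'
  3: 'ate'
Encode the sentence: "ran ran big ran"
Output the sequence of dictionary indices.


Look up each word in the dictionary:
  'ran' -> 2
  'ran' -> 2
  'big' -> 1
  'ran' -> 2

Encoded: [2, 2, 1, 2]


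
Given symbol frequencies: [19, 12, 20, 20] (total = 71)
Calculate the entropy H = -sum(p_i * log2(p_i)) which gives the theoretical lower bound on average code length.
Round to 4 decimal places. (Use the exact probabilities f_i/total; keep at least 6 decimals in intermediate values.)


Per-symbol terms -p_i * log2(p_i) with p_i = f_i/71:
  p = 19/71 = 0.267606: log2(p) = -1.901820, -p*log2(p) = 0.508938
  p = 12/71 = 0.169014: log2(p) = -2.564785, -p*log2(p) = 0.433485
  p = 20/71 = 0.281690: log2(p) = -1.827819, -p*log2(p) = 0.514879
  p = 20/71 = 0.281690: log2(p) = -1.827819, -p*log2(p) = 0.514879
H = 0.508938 + 0.433485 + 0.514879 + 0.514879 = 1.972181

H = 1.9722 bits/symbol


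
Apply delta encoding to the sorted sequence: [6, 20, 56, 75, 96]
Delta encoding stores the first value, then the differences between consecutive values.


First value: 6
Deltas:
  20 - 6 = 14
  56 - 20 = 36
  75 - 56 = 19
  96 - 75 = 21


Delta encoded: [6, 14, 36, 19, 21]


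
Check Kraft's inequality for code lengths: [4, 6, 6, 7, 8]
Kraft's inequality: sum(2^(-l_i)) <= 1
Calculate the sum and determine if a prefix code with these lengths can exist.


Sum = 2^(-4) + 2^(-6) + 2^(-6) + 2^(-7) + 2^(-8)
    = 0.0625 + 0.015625 + 0.015625 + 0.0078125 + 0.00390625
    = 27/256 = 0.10546875
Since 0.10546875 <= 1, Kraft's inequality IS satisfied.
A prefix code with these lengths CAN exist.

Kraft sum = 0.10546875. Satisfied.


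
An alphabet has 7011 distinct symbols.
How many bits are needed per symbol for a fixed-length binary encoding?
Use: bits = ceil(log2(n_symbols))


log2(7011) = 12.7754
Bracket: 2^12 = 4096 < 7011 <= 2^13 = 8192
So ceil(log2(7011)) = 13

bits = ceil(log2(7011)) = ceil(12.7754) = 13 bits


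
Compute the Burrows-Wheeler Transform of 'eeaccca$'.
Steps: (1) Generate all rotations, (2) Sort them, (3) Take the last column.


Rotations (sorted):
  0: $eeaccca -> last char: a
  1: a$eeaccc -> last char: c
  2: accca$ee -> last char: e
  3: ca$eeacc -> last char: c
  4: cca$eeac -> last char: c
  5: ccca$eea -> last char: a
  6: eaccca$e -> last char: e
  7: eeaccca$ -> last char: $


BWT = aceccae$


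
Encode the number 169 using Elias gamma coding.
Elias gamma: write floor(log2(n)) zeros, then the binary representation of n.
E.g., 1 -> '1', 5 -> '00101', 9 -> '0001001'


num_bits = floor(log2(169)) + 1 = 8
leading_zeros = num_bits - 1 = 7
binary(169) = 10101001

Elias gamma(169) = '0000000' + '10101001' = 000000010101001 (15 bits)


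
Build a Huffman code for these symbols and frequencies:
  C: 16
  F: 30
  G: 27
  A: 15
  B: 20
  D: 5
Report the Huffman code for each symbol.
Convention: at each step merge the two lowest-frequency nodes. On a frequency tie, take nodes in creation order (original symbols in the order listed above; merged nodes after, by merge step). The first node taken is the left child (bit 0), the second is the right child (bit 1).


Huffman tree construction:
Step 1: Merge D(5) + A(15) = 20
Step 2: Merge C(16) + B(20) = 36
Step 3: Merge (D+A)(20) + G(27) = 47
Step 4: Merge F(30) + (C+B)(36) = 66
Step 5: Merge ((D+A)+G)(47) + (F+(C+B))(66) = 113
Read each symbol's code off the tree from the root (left child = 0, right child = 1).

Codes:
  C: 110 (length 3)
  F: 10 (length 2)
  G: 01 (length 2)
  A: 001 (length 3)
  B: 111 (length 3)
  D: 000 (length 3)
Average code length: 282/113 = 2.4956 bits/symbol


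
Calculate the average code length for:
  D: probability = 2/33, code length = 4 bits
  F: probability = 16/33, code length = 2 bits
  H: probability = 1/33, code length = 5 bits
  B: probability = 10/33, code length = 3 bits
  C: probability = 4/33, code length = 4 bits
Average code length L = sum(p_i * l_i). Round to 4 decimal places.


Weighted contributions p_i * l_i:
  D: (2/33) * 4 = 8/33
  F: (16/33) * 2 = 32/33
  H: (1/33) * 5 = 5/33
  B: (10/33) * 3 = 30/33
  C: (4/33) * 4 = 16/33
Sum = (8 + 32 + 5 + 30 + 16)/33 = 91/33

L = 91/33 = 2.7576 bits/symbol


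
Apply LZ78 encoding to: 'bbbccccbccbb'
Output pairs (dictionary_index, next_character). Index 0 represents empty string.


LZ78 encoding steps:
Dictionary: {0: ''}
Step 1: w='' (idx 0), next='b' -> output (0, 'b'), add 'b' as idx 1
Step 2: w='b' (idx 1), next='b' -> output (1, 'b'), add 'bb' as idx 2
Step 3: w='' (idx 0), next='c' -> output (0, 'c'), add 'c' as idx 3
Step 4: w='c' (idx 3), next='c' -> output (3, 'c'), add 'cc' as idx 4
Step 5: w='c' (idx 3), next='b' -> output (3, 'b'), add 'cb' as idx 5
Step 6: w='cc' (idx 4), next='b' -> output (4, 'b'), add 'ccb' as idx 6
Step 7: w='b' (idx 1), end of input -> output (1, '')


Encoded: [(0, 'b'), (1, 'b'), (0, 'c'), (3, 'c'), (3, 'b'), (4, 'b'), (1, '')]


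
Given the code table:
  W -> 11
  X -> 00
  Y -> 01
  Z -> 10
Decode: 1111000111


Decoding:
11 -> W
11 -> W
00 -> X
01 -> Y
11 -> W


Result: WWXYW


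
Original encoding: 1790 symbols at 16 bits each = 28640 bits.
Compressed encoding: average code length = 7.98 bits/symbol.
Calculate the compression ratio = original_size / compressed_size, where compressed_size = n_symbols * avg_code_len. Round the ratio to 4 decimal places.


original_size = n_symbols * orig_bits = 1790 * 16 = 28640 bits
compressed_size = n_symbols * avg_code_len = 1790 * 7.98 = 14284.2 bits
ratio = original_size / compressed_size = 28640 / 14284.2 = 2.005

Compression ratio = 2.005


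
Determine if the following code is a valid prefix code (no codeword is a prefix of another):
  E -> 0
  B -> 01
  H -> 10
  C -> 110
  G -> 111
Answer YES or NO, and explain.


Checking each pair (does one codeword prefix another?):
  E='0' vs B='01': prefix -- VIOLATION

NO -- this is NOT a valid prefix code. E (0) is a prefix of B (01).


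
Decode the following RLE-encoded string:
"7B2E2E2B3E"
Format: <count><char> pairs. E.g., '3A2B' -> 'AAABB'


Expanding each <count><char> pair:
  7B -> 'BBBBBBB'
  2E -> 'EE'
  2E -> 'EE'
  2B -> 'BB'
  3E -> 'EEE'

Decoded = BBBBBBBEEEEBBEEE


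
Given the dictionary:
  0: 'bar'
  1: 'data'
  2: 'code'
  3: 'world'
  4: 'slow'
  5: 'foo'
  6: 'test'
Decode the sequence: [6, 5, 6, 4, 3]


Look up each index in the dictionary:
  6 -> 'test'
  5 -> 'foo'
  6 -> 'test'
  4 -> 'slow'
  3 -> 'world'

Decoded: "test foo test slow world"


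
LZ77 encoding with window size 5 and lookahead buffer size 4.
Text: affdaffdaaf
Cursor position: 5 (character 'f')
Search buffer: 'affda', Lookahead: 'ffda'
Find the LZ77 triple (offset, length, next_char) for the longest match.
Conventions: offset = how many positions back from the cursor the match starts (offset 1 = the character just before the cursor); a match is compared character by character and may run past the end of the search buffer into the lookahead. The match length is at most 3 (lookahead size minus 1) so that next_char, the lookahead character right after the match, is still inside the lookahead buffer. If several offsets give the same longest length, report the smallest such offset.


Try each offset into the search buffer:
  offset=1 (pos 4, char 'a'): match length 0
  offset=2 (pos 3, char 'd'): match length 0
  offset=3 (pos 2, char 'f'): match length 1
  offset=4 (pos 1, char 'f'): match length 3
  offset=5 (pos 0, char 'a'): match length 0
Longest match has length 3 at offset 4.
next_char = character at position 5 + 3 = 8 -> 'a'

Best match: offset=4, length=3 (matching 'ffd' starting at position 1)
LZ77 triple: (4, 3, 'a')


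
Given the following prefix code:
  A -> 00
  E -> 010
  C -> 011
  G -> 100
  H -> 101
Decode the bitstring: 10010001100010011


Decoding step by step:
Bits 100 -> G
Bits 100 -> G
Bits 011 -> C
Bits 00 -> A
Bits 010 -> E
Bits 011 -> C


Decoded message: GGCAEC


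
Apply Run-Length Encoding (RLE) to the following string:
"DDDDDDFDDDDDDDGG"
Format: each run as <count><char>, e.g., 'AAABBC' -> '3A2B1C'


Scanning runs left to right:
  i=0: run of 'D' x 6 -> '6D'
  i=6: run of 'F' x 1 -> '1F'
  i=7: run of 'D' x 7 -> '7D'
  i=14: run of 'G' x 2 -> '2G'

RLE = 6D1F7D2G


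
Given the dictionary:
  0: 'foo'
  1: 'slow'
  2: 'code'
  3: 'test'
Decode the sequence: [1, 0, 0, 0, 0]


Look up each index in the dictionary:
  1 -> 'slow'
  0 -> 'foo'
  0 -> 'foo'
  0 -> 'foo'
  0 -> 'foo'

Decoded: "slow foo foo foo foo"


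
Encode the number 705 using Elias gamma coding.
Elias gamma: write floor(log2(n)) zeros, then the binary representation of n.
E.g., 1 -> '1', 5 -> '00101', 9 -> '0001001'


num_bits = floor(log2(705)) + 1 = 10
leading_zeros = num_bits - 1 = 9
binary(705) = 1011000001

Elias gamma(705) = '000000000' + '1011000001' = 0000000001011000001 (19 bits)


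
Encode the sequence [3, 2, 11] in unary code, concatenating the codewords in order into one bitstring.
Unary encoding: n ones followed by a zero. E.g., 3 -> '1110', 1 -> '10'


Encode each number as n ones followed by a terminating 0:
  3 -> 1110 (4 bits)
  2 -> 110 (3 bits)
  11 -> 111111111110 (12 bits)
Total length = 4 + 3 + 12 = 19 bits.

Unary([3, 2, 11]) = 1110110111111111110 (19 bits)


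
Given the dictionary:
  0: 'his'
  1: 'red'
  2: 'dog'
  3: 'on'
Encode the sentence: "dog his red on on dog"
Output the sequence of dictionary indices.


Look up each word in the dictionary:
  'dog' -> 2
  'his' -> 0
  'red' -> 1
  'on' -> 3
  'on' -> 3
  'dog' -> 2

Encoded: [2, 0, 1, 3, 3, 2]


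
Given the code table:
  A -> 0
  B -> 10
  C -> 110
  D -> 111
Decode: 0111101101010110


Decoding:
0 -> A
111 -> D
10 -> B
110 -> C
10 -> B
10 -> B
110 -> C


Result: ADBCBBC


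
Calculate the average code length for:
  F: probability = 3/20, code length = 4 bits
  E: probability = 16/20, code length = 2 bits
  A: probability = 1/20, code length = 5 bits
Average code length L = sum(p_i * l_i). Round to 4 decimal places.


Weighted contributions p_i * l_i:
  F: (3/20) * 4 = 12/20
  E: (16/20) * 2 = 32/20
  A: (1/20) * 5 = 5/20
Sum = (12 + 32 + 5)/20 = 49/20

L = 49/20 = 2.4500 bits/symbol


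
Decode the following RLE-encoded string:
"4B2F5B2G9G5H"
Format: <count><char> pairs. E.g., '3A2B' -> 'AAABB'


Expanding each <count><char> pair:
  4B -> 'BBBB'
  2F -> 'FF'
  5B -> 'BBBBB'
  2G -> 'GG'
  9G -> 'GGGGGGGGG'
  5H -> 'HHHHH'

Decoded = BBBBFFBBBBBGGGGGGGGGGGHHHHH


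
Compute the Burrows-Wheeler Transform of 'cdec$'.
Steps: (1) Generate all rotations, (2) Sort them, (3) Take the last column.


Rotations (sorted):
  0: $cdec -> last char: c
  1: c$cde -> last char: e
  2: cdec$ -> last char: $
  3: dec$c -> last char: c
  4: ec$cd -> last char: d


BWT = ce$cd


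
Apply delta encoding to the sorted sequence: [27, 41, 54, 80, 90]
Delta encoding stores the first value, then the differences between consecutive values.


First value: 27
Deltas:
  41 - 27 = 14
  54 - 41 = 13
  80 - 54 = 26
  90 - 80 = 10


Delta encoded: [27, 14, 13, 26, 10]


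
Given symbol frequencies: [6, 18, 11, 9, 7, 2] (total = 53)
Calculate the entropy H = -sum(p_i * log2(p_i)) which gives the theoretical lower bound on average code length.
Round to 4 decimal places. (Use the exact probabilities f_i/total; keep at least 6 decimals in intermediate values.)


Per-symbol terms -p_i * log2(p_i) with p_i = f_i/53:
  p = 6/53 = 0.113208: log2(p) = -3.142958, -p*log2(p) = 0.355807
  p = 18/53 = 0.339623: log2(p) = -1.557995, -p*log2(p) = 0.529131
  p = 11/53 = 0.207547: log2(p) = -2.268489, -p*log2(p) = 0.470818
  p = 9/53 = 0.169811: log2(p) = -2.557995, -p*log2(p) = 0.434377
  p = 7/53 = 0.132075: log2(p) = -2.920566, -p*log2(p) = 0.385735
  p = 2/53 = 0.037736: log2(p) = -4.727920, -p*log2(p) = 0.178412
H = 0.355807 + 0.529131 + 0.470818 + 0.434377 + 0.385735 + 0.178412 = 2.354280

H = 2.3543 bits/symbol


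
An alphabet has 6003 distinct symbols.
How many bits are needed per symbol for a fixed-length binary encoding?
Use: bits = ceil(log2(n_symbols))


log2(6003) = 12.5515
Bracket: 2^12 = 4096 < 6003 <= 2^13 = 8192
So ceil(log2(6003)) = 13

bits = ceil(log2(6003)) = ceil(12.5515) = 13 bits


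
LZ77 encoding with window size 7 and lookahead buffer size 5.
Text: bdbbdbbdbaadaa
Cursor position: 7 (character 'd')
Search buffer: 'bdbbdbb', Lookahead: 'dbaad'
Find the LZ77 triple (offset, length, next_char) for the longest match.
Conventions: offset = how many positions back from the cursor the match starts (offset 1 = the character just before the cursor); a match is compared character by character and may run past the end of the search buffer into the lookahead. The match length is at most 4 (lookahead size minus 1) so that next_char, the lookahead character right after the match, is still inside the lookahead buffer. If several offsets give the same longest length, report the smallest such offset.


Try each offset into the search buffer:
  offset=1 (pos 6, char 'b'): match length 0
  offset=2 (pos 5, char 'b'): match length 0
  offset=3 (pos 4, char 'd'): match length 2
  offset=4 (pos 3, char 'b'): match length 0
  offset=5 (pos 2, char 'b'): match length 0
  offset=6 (pos 1, char 'd'): match length 2
  offset=7 (pos 0, char 'b'): match length 0
Longest match has length 2, found at offsets 3, 6; take the smallest, offset 3.
next_char = character at position 7 + 2 = 9 -> 'a'

Best match: offset=3, length=2 (matching 'db' starting at position 4)
LZ77 triple: (3, 2, 'a')


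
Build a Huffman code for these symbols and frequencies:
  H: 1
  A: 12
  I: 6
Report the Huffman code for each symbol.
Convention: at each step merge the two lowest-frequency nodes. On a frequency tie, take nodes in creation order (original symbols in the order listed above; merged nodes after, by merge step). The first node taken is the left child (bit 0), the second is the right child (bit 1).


Huffman tree construction:
Step 1: Merge H(1) + I(6) = 7
Step 2: Merge (H+I)(7) + A(12) = 19
Read each symbol's code off the tree from the root (left child = 0, right child = 1).

Codes:
  H: 00 (length 2)
  A: 1 (length 1)
  I: 01 (length 2)
Average code length: 26/19 = 1.3684 bits/symbol


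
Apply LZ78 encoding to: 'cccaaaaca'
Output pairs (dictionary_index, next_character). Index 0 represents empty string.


LZ78 encoding steps:
Dictionary: {0: ''}
Step 1: w='' (idx 0), next='c' -> output (0, 'c'), add 'c' as idx 1
Step 2: w='c' (idx 1), next='c' -> output (1, 'c'), add 'cc' as idx 2
Step 3: w='' (idx 0), next='a' -> output (0, 'a'), add 'a' as idx 3
Step 4: w='a' (idx 3), next='a' -> output (3, 'a'), add 'aa' as idx 4
Step 5: w='a' (idx 3), next='c' -> output (3, 'c'), add 'ac' as idx 5
Step 6: w='a' (idx 3), end of input -> output (3, '')


Encoded: [(0, 'c'), (1, 'c'), (0, 'a'), (3, 'a'), (3, 'c'), (3, '')]


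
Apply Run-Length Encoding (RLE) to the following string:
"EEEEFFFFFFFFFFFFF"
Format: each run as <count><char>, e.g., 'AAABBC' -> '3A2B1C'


Scanning runs left to right:
  i=0: run of 'E' x 4 -> '4E'
  i=4: run of 'F' x 13 -> '13F'

RLE = 4E13F


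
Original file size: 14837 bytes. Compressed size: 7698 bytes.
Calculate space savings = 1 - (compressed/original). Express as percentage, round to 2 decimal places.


ratio = compressed/original = 7698/14837 = 0.518838
savings = 1 - ratio = 1 - 0.518838 = 0.481162
as a percentage: 0.481162 * 100 = 48.12%

Space savings = 1 - 7698/14837 = 48.12%


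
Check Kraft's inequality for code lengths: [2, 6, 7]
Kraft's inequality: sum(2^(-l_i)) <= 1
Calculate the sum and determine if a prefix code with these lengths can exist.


Sum = 2^(-2) + 2^(-6) + 2^(-7)
    = 0.25 + 0.015625 + 0.0078125
    = 35/128 = 0.2734375
Since 0.2734375 <= 1, Kraft's inequality IS satisfied.
A prefix code with these lengths CAN exist.

Kraft sum = 0.2734375. Satisfied.


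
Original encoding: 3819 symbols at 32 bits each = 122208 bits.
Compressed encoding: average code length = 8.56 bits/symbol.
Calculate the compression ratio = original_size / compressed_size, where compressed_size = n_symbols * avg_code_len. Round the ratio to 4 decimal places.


original_size = n_symbols * orig_bits = 3819 * 32 = 122208 bits
compressed_size = n_symbols * avg_code_len = 3819 * 8.56 = 32690.64 bits
ratio = original_size / compressed_size = 122208 / 32690.64 = 3.7383

Compression ratio = 3.7383


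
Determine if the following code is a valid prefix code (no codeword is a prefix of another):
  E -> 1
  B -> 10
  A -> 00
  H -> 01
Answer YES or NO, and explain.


Checking each pair (does one codeword prefix another?):
  E='1' vs B='10': prefix -- VIOLATION

NO -- this is NOT a valid prefix code. E (1) is a prefix of B (10).


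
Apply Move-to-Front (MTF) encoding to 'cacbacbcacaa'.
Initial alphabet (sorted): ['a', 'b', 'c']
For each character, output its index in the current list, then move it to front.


MTF encoding:
'c': index 2 in ['a', 'b', 'c'] -> ['c', 'a', 'b']
'a': index 1 in ['c', 'a', 'b'] -> ['a', 'c', 'b']
'c': index 1 in ['a', 'c', 'b'] -> ['c', 'a', 'b']
'b': index 2 in ['c', 'a', 'b'] -> ['b', 'c', 'a']
'a': index 2 in ['b', 'c', 'a'] -> ['a', 'b', 'c']
'c': index 2 in ['a', 'b', 'c'] -> ['c', 'a', 'b']
'b': index 2 in ['c', 'a', 'b'] -> ['b', 'c', 'a']
'c': index 1 in ['b', 'c', 'a'] -> ['c', 'b', 'a']
'a': index 2 in ['c', 'b', 'a'] -> ['a', 'c', 'b']
'c': index 1 in ['a', 'c', 'b'] -> ['c', 'a', 'b']
'a': index 1 in ['c', 'a', 'b'] -> ['a', 'c', 'b']
'a': index 0 in ['a', 'c', 'b'] -> ['a', 'c', 'b']


Output: [2, 1, 1, 2, 2, 2, 2, 1, 2, 1, 1, 0]


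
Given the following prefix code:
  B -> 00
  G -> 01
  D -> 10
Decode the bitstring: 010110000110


Decoding step by step:
Bits 01 -> G
Bits 01 -> G
Bits 10 -> D
Bits 00 -> B
Bits 01 -> G
Bits 10 -> D


Decoded message: GGDBGD


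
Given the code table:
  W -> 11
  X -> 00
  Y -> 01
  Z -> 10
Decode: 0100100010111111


Decoding:
01 -> Y
00 -> X
10 -> Z
00 -> X
10 -> Z
11 -> W
11 -> W
11 -> W


Result: YXZXZWWW


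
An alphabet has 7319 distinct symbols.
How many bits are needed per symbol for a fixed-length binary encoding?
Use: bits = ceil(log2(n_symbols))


log2(7319) = 12.8374
Bracket: 2^12 = 4096 < 7319 <= 2^13 = 8192
So ceil(log2(7319)) = 13

bits = ceil(log2(7319)) = ceil(12.8374) = 13 bits


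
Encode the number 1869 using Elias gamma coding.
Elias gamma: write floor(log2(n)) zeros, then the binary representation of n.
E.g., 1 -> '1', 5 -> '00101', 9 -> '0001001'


num_bits = floor(log2(1869)) + 1 = 11
leading_zeros = num_bits - 1 = 10
binary(1869) = 11101001101

Elias gamma(1869) = '0000000000' + '11101001101' = 000000000011101001101 (21 bits)


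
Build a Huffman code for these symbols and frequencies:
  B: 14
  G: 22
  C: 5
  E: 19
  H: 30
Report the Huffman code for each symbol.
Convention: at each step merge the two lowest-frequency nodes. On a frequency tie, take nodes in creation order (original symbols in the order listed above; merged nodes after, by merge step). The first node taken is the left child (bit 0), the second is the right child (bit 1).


Huffman tree construction:
Step 1: Merge C(5) + B(14) = 19
Step 2: Merge E(19) + (C+B)(19) = 38
Step 3: Merge G(22) + H(30) = 52
Step 4: Merge (E+(C+B))(38) + (G+H)(52) = 90
Read each symbol's code off the tree from the root (left child = 0, right child = 1).

Codes:
  B: 011 (length 3)
  G: 10 (length 2)
  C: 010 (length 3)
  E: 00 (length 2)
  H: 11 (length 2)
Average code length: 199/90 = 2.2111 bits/symbol


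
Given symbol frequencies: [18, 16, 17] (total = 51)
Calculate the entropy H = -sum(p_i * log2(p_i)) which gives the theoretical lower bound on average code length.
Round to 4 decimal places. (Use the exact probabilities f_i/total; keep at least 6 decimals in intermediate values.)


Per-symbol terms -p_i * log2(p_i) with p_i = f_i/51:
  p = 18/51 = 0.352941: log2(p) = -1.502500, -p*log2(p) = 0.530294
  p = 16/51 = 0.313725: log2(p) = -1.672425, -p*log2(p) = 0.524682
  p = 17/51 = 0.333333: log2(p) = -1.584963, -p*log2(p) = 0.528321
H = 0.530294 + 0.524682 + 0.528321 = 1.583297

H = 1.5833 bits/symbol


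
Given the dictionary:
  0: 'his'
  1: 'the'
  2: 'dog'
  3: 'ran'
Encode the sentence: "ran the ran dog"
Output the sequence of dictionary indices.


Look up each word in the dictionary:
  'ran' -> 3
  'the' -> 1
  'ran' -> 3
  'dog' -> 2

Encoded: [3, 1, 3, 2]


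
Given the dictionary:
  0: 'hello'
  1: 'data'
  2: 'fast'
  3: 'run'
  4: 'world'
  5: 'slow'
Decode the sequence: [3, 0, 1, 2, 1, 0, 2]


Look up each index in the dictionary:
  3 -> 'run'
  0 -> 'hello'
  1 -> 'data'
  2 -> 'fast'
  1 -> 'data'
  0 -> 'hello'
  2 -> 'fast'

Decoded: "run hello data fast data hello fast"


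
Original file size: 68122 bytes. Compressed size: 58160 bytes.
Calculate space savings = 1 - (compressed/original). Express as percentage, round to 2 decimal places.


ratio = compressed/original = 58160/68122 = 0.853762
savings = 1 - ratio = 1 - 0.853762 = 0.146238
as a percentage: 0.146238 * 100 = 14.62%

Space savings = 1 - 58160/68122 = 14.62%


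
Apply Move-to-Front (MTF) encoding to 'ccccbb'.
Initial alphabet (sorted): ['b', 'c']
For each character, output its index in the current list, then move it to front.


MTF encoding:
'c': index 1 in ['b', 'c'] -> ['c', 'b']
'c': index 0 in ['c', 'b'] -> ['c', 'b']
'c': index 0 in ['c', 'b'] -> ['c', 'b']
'c': index 0 in ['c', 'b'] -> ['c', 'b']
'b': index 1 in ['c', 'b'] -> ['b', 'c']
'b': index 0 in ['b', 'c'] -> ['b', 'c']


Output: [1, 0, 0, 0, 1, 0]


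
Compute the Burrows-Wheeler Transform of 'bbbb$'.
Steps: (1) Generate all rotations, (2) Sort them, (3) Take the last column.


Rotations (sorted):
  0: $bbbb -> last char: b
  1: b$bbb -> last char: b
  2: bb$bb -> last char: b
  3: bbb$b -> last char: b
  4: bbbb$ -> last char: $


BWT = bbbb$


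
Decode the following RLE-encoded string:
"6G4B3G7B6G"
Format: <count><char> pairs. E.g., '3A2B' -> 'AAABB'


Expanding each <count><char> pair:
  6G -> 'GGGGGG'
  4B -> 'BBBB'
  3G -> 'GGG'
  7B -> 'BBBBBBB'
  6G -> 'GGGGGG'

Decoded = GGGGGGBBBBGGGBBBBBBBGGGGGG


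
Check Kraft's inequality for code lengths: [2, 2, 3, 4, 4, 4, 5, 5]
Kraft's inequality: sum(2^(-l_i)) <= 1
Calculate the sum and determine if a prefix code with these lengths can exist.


Sum = 2^(-2) + 2^(-2) + 2^(-3) + 2^(-4) + 2^(-4) + 2^(-4) + 2^(-5) + 2^(-5)
    = 0.25 + 0.25 + 0.125 + 0.0625 + 0.0625 + 0.0625 + 0.03125 + 0.03125
    = 28/32 = 0.875
Since 0.875 <= 1, Kraft's inequality IS satisfied.
A prefix code with these lengths CAN exist.

Kraft sum = 0.875. Satisfied.


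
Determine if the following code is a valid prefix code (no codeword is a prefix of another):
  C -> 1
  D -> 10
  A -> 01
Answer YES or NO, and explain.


Checking each pair (does one codeword prefix another?):
  C='1' vs D='10': prefix -- VIOLATION

NO -- this is NOT a valid prefix code. C (1) is a prefix of D (10).


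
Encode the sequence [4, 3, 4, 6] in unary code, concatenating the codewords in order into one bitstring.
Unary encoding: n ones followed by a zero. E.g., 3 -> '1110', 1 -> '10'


Encode each number as n ones followed by a terminating 0:
  4 -> 11110 (5 bits)
  3 -> 1110 (4 bits)
  4 -> 11110 (5 bits)
  6 -> 1111110 (7 bits)
Total length = 5 + 4 + 5 + 7 = 21 bits.

Unary([4, 3, 4, 6]) = 111101110111101111110 (21 bits)


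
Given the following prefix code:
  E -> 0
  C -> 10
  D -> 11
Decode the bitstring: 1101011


Decoding step by step:
Bits 11 -> D
Bits 0 -> E
Bits 10 -> C
Bits 11 -> D


Decoded message: DECD


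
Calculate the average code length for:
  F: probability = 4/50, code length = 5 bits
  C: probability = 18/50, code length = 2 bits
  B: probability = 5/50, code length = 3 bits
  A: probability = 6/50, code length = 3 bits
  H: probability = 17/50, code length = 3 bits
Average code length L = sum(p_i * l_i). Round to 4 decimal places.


Weighted contributions p_i * l_i:
  F: (4/50) * 5 = 20/50
  C: (18/50) * 2 = 36/50
  B: (5/50) * 3 = 15/50
  A: (6/50) * 3 = 18/50
  H: (17/50) * 3 = 51/50
Sum = (20 + 36 + 15 + 18 + 51)/50 = 140/50

L = 140/50 = 2.8000 bits/symbol


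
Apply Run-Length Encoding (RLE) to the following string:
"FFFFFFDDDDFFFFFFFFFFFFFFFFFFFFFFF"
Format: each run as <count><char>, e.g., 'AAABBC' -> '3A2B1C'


Scanning runs left to right:
  i=0: run of 'F' x 6 -> '6F'
  i=6: run of 'D' x 4 -> '4D'
  i=10: run of 'F' x 23 -> '23F'

RLE = 6F4D23F


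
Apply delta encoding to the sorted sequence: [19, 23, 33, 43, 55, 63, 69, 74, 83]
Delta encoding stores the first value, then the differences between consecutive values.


First value: 19
Deltas:
  23 - 19 = 4
  33 - 23 = 10
  43 - 33 = 10
  55 - 43 = 12
  63 - 55 = 8
  69 - 63 = 6
  74 - 69 = 5
  83 - 74 = 9


Delta encoded: [19, 4, 10, 10, 12, 8, 6, 5, 9]


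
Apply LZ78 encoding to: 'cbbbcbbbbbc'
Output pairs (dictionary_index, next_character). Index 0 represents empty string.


LZ78 encoding steps:
Dictionary: {0: ''}
Step 1: w='' (idx 0), next='c' -> output (0, 'c'), add 'c' as idx 1
Step 2: w='' (idx 0), next='b' -> output (0, 'b'), add 'b' as idx 2
Step 3: w='b' (idx 2), next='b' -> output (2, 'b'), add 'bb' as idx 3
Step 4: w='c' (idx 1), next='b' -> output (1, 'b'), add 'cb' as idx 4
Step 5: w='bb' (idx 3), next='b' -> output (3, 'b'), add 'bbb' as idx 5
Step 6: w='b' (idx 2), next='c' -> output (2, 'c'), add 'bc' as idx 6


Encoded: [(0, 'c'), (0, 'b'), (2, 'b'), (1, 'b'), (3, 'b'), (2, 'c')]


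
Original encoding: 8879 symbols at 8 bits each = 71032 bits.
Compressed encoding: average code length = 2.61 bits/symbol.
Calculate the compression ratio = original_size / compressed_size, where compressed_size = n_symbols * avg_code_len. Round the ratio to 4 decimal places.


original_size = n_symbols * orig_bits = 8879 * 8 = 71032 bits
compressed_size = n_symbols * avg_code_len = 8879 * 2.61 = 23174.19 bits
ratio = original_size / compressed_size = 71032 / 23174.19 = 3.0651

Compression ratio = 3.0651


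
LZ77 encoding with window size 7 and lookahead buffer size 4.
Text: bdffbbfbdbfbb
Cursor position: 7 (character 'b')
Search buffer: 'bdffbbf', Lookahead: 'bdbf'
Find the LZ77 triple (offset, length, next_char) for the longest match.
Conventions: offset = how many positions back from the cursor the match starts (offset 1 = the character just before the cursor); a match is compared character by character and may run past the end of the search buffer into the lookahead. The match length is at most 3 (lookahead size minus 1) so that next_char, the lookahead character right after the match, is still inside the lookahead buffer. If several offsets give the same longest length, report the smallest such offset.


Try each offset into the search buffer:
  offset=1 (pos 6, char 'f'): match length 0
  offset=2 (pos 5, char 'b'): match length 1
  offset=3 (pos 4, char 'b'): match length 1
  offset=4 (pos 3, char 'f'): match length 0
  offset=5 (pos 2, char 'f'): match length 0
  offset=6 (pos 1, char 'd'): match length 0
  offset=7 (pos 0, char 'b'): match length 2
Longest match has length 2 at offset 7.
next_char = character at position 7 + 2 = 9 -> 'b'

Best match: offset=7, length=2 (matching 'bd' starting at position 0)
LZ77 triple: (7, 2, 'b')


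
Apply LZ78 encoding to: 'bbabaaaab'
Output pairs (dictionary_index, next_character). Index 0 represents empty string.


LZ78 encoding steps:
Dictionary: {0: ''}
Step 1: w='' (idx 0), next='b' -> output (0, 'b'), add 'b' as idx 1
Step 2: w='b' (idx 1), next='a' -> output (1, 'a'), add 'ba' as idx 2
Step 3: w='ba' (idx 2), next='a' -> output (2, 'a'), add 'baa' as idx 3
Step 4: w='' (idx 0), next='a' -> output (0, 'a'), add 'a' as idx 4
Step 5: w='a' (idx 4), next='b' -> output (4, 'b'), add 'ab' as idx 5


Encoded: [(0, 'b'), (1, 'a'), (2, 'a'), (0, 'a'), (4, 'b')]


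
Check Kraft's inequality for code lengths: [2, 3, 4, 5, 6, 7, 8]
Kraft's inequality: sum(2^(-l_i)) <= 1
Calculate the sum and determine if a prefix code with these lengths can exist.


Sum = 2^(-2) + 2^(-3) + 2^(-4) + 2^(-5) + 2^(-6) + 2^(-7) + 2^(-8)
    = 0.25 + 0.125 + 0.0625 + 0.03125 + 0.015625 + 0.0078125 + 0.00390625
    = 127/256 = 0.49609375
Since 0.49609375 <= 1, Kraft's inequality IS satisfied.
A prefix code with these lengths CAN exist.

Kraft sum = 0.49609375. Satisfied.
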